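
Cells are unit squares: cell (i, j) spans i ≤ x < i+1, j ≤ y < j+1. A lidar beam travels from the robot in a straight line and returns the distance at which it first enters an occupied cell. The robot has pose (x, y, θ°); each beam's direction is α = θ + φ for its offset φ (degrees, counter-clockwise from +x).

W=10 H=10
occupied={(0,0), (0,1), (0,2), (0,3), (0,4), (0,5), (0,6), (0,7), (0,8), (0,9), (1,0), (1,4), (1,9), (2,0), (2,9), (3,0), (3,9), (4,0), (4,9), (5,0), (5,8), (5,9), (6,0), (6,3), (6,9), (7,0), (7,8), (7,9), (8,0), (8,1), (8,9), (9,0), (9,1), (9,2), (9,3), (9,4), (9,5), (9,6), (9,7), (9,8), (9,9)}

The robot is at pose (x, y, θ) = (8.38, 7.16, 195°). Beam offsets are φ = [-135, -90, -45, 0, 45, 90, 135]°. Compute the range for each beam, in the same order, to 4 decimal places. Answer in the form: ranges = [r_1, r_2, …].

ranges = [1.2400, 1.4682, 2.7482, 7.6403, 3.6489, 2.3955, 0.7159]

beam 1: φ=-135°, α=60°
  cosα=0.5000 sinα=0.8660 | (8,7) | tMaxX 1.2400 tMaxY 0.9699 | tΔX 2.0000 tΔY 1.1547
    t=0.9699 [y] (8,8)
    t=1.2400 [x] (9,8) — stop
  → r_1 = 1.2400
beam 2: φ=-90°, α=105°
  cosα=-0.2588 sinα=0.9659 | (8,7) | tMaxX 1.4682 tMaxY 0.8696 | tΔX 3.8637 tΔY 1.0353
    t=0.8696 [y] (8,8)
    t=1.4682 [x] (7,8) — stop
  → r_2 = 1.4682
beam 3: φ=-45°, α=150°
  cosα=-0.8660 sinα=0.5000 | (8,7) | tMaxX 0.4388 tMaxY 1.6800 | tΔX 1.1547 tΔY 2.0000
    t=0.4388 [x] (7,7)
    t=1.5935 [x] (6,7)
    t=1.6800 [y] (6,8)
    t=2.7482 [x] (5,8) — stop
  → r_3 = 2.7482
beam 4: φ=0°, α=195°
  cosα=-0.9659 sinα=-0.2588 | (8,7) | tMaxX 0.3934 tMaxY 0.6182 | tΔX 1.0353 tΔY 3.8637
    t=0.3934 [x] (7,7)
    t=0.6182 [y] (7,6)
    t=1.4287 [x] (6,6)
    t=2.4640 [x] (5,6)
    t=3.4992 [x] (4,6)
    t=4.4819 [y] (4,5)
    t=4.5345 [x] (3,5)
    t=5.5698 [x] (2,5)
    t=6.6051 [x] (1,5)
    t=7.6403 [x] (0,5) — stop
  → r_4 = 7.6403
beam 5: φ=45°, α=240°
  cosα=-0.5000 sinα=-0.8660 | (8,7) | tMaxX 0.7600 tMaxY 0.1848 | tΔX 2.0000 tΔY 1.1547
    t=0.1848 [y] (8,6)
    t=0.7600 [x] (7,6)
    t=1.3395 [y] (7,5)
    t=2.4942 [y] (7,4)
    t=2.7600 [x] (6,4)
    t=3.6489 [y] (6,3) — stop
  → r_5 = 3.6489
beam 6: φ=90°, α=285°
  cosα=0.2588 sinα=-0.9659 | (8,7) | tMaxX 2.3955 tMaxY 0.1656 | tΔX 3.8637 tΔY 1.0353
    t=0.1656 [y] (8,6)
    t=1.2009 [y] (8,5)
    t=2.2362 [y] (8,4)
    t=2.3955 [x] (9,4) — stop
  → r_6 = 2.3955
beam 7: φ=135°, α=330°
  cosα=0.8660 sinα=-0.5000 | (8,7) | tMaxX 0.7159 tMaxY 0.3200 | tΔX 1.1547 tΔY 2.0000
    t=0.3200 [y] (8,6)
    t=0.7159 [x] (9,6) — stop
  → r_7 = 0.7159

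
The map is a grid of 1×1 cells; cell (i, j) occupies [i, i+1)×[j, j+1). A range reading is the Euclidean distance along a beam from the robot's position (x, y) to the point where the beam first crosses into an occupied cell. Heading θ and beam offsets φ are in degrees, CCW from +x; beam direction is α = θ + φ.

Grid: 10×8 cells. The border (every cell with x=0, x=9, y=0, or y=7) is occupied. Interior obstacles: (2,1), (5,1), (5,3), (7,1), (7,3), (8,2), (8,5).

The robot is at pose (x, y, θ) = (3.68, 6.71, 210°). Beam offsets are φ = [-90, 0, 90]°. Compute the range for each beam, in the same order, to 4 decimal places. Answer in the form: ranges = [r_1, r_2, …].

ranges = [0.3349, 3.0946, 3.1292]

beam 1: φ=-90°, α=120°
  d=(-0.5000,0.8660)  start (3,6)  tX=1.3600 tY=0.3349  stride 1/|dx|=2.0000 1/|dy|=1.1547
    cross y-line → (3,7), t=0.3349 (wall)
  → r_1 = 0.3349
beam 2: φ=0°, α=210°
  d=(-0.8660,-0.5000)  start (3,6)  tX=0.7852 tY=1.4200  stride 1/|dx|=1.1547 1/|dy|=2.0000
    cross x-line → (2,6), t=0.7852
    cross y-line → (2,5), t=1.4200
    cross x-line → (1,5), t=1.9399
    cross x-line → (0,5), t=3.0946 (wall)
  → r_2 = 3.0946
beam 3: φ=90°, α=300°
  d=(0.5000,-0.8660)  start (3,6)  tX=0.6400 tY=0.8198  stride 1/|dx|=2.0000 1/|dy|=1.1547
    cross x-line → (4,6), t=0.6400
    cross y-line → (4,5), t=0.8198
    cross y-line → (4,4), t=1.9745
    cross x-line → (5,4), t=2.6400
    cross y-line → (5,3), t=3.1292 (wall)
  → r_3 = 3.1292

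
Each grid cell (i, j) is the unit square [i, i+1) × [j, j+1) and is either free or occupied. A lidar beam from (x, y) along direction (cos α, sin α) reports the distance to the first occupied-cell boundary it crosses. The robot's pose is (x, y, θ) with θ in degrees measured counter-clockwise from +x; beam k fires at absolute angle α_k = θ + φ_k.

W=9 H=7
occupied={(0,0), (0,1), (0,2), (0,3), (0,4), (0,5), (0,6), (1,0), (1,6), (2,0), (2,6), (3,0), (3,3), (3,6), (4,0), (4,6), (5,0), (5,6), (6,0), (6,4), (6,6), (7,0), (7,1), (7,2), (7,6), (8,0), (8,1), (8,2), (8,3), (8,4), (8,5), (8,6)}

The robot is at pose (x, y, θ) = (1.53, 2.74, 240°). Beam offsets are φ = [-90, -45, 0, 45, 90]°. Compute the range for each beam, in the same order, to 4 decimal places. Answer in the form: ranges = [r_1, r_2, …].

ranges = [0.6120, 0.5487, 1.0600, 1.8014, 3.4800]

beam 1: φ=-90°, α=150°
  d=(-0.8660,0.5000)  start (1,2)  tX=0.6120 tY=0.5200  stride 1/|dx|=1.1547 1/|dy|=2.0000
    cross y-line → (1,3), t=0.5200
    cross x-line → (0,3), t=0.6120 (wall)
  → r_1 = 0.6120
beam 2: φ=-45°, α=195°
  d=(-0.9659,-0.2588)  start (1,2)  tX=0.5487 tY=2.8591  stride 1/|dx|=1.0353 1/|dy|=3.8637
    cross x-line → (0,2), t=0.5487 (wall)
  → r_2 = 0.5487
beam 3: φ=0°, α=240°
  d=(-0.5000,-0.8660)  start (1,2)  tX=1.0600 tY=0.8545  stride 1/|dx|=2.0000 1/|dy|=1.1547
    cross y-line → (1,1), t=0.8545
    cross x-line → (0,1), t=1.0600 (wall)
  → r_3 = 1.0600
beam 4: φ=45°, α=285°
  d=(0.2588,-0.9659)  start (1,2)  tX=1.8159 tY=0.7661  stride 1/|dx|=3.8637 1/|dy|=1.0353
    cross y-line → (1,1), t=0.7661
    cross y-line → (1,0), t=1.8014 (wall)
  → r_4 = 1.8014
beam 5: φ=90°, α=330°
  d=(0.8660,-0.5000)  start (1,2)  tX=0.5427 tY=1.4800  stride 1/|dx|=1.1547 1/|dy|=2.0000
    cross x-line → (2,2), t=0.5427
    cross y-line → (2,1), t=1.4800
    cross x-line → (3,1), t=1.6974
    cross x-line → (4,1), t=2.8521
    cross y-line → (4,0), t=3.4800 (wall)
  → r_5 = 3.4800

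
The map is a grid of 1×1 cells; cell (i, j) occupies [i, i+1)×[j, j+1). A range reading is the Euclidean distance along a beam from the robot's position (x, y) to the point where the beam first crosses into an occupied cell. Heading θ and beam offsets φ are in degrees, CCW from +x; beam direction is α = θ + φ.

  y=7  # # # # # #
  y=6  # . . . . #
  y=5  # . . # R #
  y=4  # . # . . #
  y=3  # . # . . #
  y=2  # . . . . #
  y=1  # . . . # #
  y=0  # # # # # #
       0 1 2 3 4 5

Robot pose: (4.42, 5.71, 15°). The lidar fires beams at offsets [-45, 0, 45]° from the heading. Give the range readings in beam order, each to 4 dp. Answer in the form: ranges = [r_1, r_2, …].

beam 1: φ=-45°, α=330°
  dir = (cos 330°, sin 330°) = (0.8660, -0.5000); from cell (4,5)
  next x-line at t=0.6697, next y-line at t=1.4200; Δt_x=1.1547, Δt_y=2.0000
    x: enter (5,5) at t=0.6697 ← occupied
  → r_1 = 0.6697
beam 2: φ=0°, α=15°
  dir = (cos 15°, sin 15°) = (0.9659, 0.2588); from cell (4,5)
  next x-line at t=0.6005, next y-line at t=1.1205; Δt_x=1.0353, Δt_y=3.8637
    x: enter (5,5) at t=0.6005 ← occupied
  → r_2 = 0.6005
beam 3: φ=45°, α=60°
  dir = (cos 60°, sin 60°) = (0.5000, 0.8660); from cell (4,5)
  next x-line at t=1.1600, next y-line at t=0.3349; Δt_x=2.0000, Δt_y=1.1547
    y: enter (4,6) at t=0.3349
    x: enter (5,6) at t=1.1600 ← occupied
  → r_3 = 1.1600

ranges = [0.6697, 0.6005, 1.1600]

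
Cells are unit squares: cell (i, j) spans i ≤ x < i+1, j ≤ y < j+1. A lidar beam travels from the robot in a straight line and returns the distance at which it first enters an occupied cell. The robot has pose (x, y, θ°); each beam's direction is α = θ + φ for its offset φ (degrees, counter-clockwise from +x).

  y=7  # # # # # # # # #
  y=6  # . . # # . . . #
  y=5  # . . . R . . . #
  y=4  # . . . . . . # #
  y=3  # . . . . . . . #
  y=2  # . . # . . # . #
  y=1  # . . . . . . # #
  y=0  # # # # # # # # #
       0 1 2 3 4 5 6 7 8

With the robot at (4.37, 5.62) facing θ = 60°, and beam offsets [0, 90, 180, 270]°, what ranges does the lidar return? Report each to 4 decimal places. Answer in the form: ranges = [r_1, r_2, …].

ranges = [0.4388, 0.7600, 5.3347, 3.0369]

beam 1: φ=0°, α=60°
  dir = (cos 60°, sin 60°) = (0.5000, 0.8660); from cell (4,5)
  next x-line at t=1.2600, next y-line at t=0.4388; Δt_x=2.0000, Δt_y=1.1547
    y: enter (4,6) at t=0.4388 ← occupied
  → r_1 = 0.4388
beam 2: φ=90°, α=150°
  dir = (cos 150°, sin 150°) = (-0.8660, 0.5000); from cell (4,5)
  next x-line at t=0.4272, next y-line at t=0.7600; Δt_x=1.1547, Δt_y=2.0000
    x: enter (3,5) at t=0.4272
    y: enter (3,6) at t=0.7600 ← occupied
  → r_2 = 0.7600
beam 3: φ=180°, α=240°
  dir = (cos 240°, sin 240°) = (-0.5000, -0.8660); from cell (4,5)
  next x-line at t=0.7400, next y-line at t=0.7159; Δt_x=2.0000, Δt_y=1.1547
    y: enter (4,4) at t=0.7159
    x: enter (3,4) at t=0.7400
    y: enter (3,3) at t=1.8706
    x: enter (2,3) at t=2.7400
    y: enter (2,2) at t=3.0253
    y: enter (2,1) at t=4.1800
    x: enter (1,1) at t=4.7400
    y: enter (1,0) at t=5.3347 ← occupied
  → r_3 = 5.3347
beam 4: φ=270°, α=330°
  dir = (cos 330°, sin 330°) = (0.8660, -0.5000); from cell (4,5)
  next x-line at t=0.7275, next y-line at t=1.2400; Δt_x=1.1547, Δt_y=2.0000
    x: enter (5,5) at t=0.7275
    y: enter (5,4) at t=1.2400
    x: enter (6,4) at t=1.8822
    x: enter (7,4) at t=3.0369 ← occupied
  → r_4 = 3.0369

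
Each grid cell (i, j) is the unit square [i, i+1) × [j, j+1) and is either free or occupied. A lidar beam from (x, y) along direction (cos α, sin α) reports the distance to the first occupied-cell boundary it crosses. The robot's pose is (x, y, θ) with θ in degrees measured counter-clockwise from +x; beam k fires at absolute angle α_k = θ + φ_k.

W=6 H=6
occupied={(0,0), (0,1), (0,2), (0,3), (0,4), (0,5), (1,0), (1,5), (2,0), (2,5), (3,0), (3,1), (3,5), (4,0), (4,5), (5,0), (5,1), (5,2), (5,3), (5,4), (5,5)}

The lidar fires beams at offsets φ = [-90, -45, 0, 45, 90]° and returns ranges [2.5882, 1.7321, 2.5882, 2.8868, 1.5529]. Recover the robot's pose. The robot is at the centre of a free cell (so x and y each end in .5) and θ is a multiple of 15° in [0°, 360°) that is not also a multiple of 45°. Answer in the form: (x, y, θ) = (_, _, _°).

(x, y, θ) = (2.5, 3.5, 345°)

The pose lattice has 15·16 = 240 candidates. Test each by forward raycasting.
  (2.5, 3.5, 150°): beam 1 = 1.7321 ≠ 2.5882 ✗
  (4.5, 2.5, 105°): beam 1 = 0.5176 ≠ 2.5882 ✗
  (4.5, 2.5, 60°): beam 1 = 0.5774 ≠ 2.5882 ✗
  (3.5, 3.5, 75°): beam 1 = 1.5529 ≠ 2.5882 ✗
  …
  (2.5, 3.5, 345°): r_1=2.5882, r_2=1.7321, r_3=2.5882, r_4=2.8868, r_5=1.5529 — all match ✓
No second candidate reproduces the full scan.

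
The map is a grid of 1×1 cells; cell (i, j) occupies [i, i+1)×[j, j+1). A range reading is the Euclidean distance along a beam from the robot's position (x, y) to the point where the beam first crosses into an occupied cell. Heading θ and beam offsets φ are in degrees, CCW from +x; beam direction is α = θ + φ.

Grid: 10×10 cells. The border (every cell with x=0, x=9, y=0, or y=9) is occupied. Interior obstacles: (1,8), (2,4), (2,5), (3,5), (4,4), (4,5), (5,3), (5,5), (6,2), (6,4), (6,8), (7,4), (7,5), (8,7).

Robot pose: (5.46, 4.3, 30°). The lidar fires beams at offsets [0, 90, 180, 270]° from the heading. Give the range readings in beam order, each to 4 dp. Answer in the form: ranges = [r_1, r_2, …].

beam 1: φ=0°, α=30°
  cosα=0.8660 sinα=0.5000 | (5,4) | tMaxX 0.6235 tMaxY 1.4000 | tΔX 1.1547 tΔY 2.0000
    t=0.6235 [x] (6,4) — stop
  → r_1 = 0.6235
beam 2: φ=90°, α=120°
  cosα=-0.5000 sinα=0.8660 | (5,4) | tMaxX 0.9200 tMaxY 0.8083 | tΔX 2.0000 tΔY 1.1547
    t=0.8083 [y] (5,5) — stop
  → r_2 = 0.8083
beam 3: φ=180°, α=210°
  cosα=-0.8660 sinα=-0.5000 | (5,4) | tMaxX 0.5312 tMaxY 0.6000 | tΔX 1.1547 tΔY 2.0000
    t=0.5312 [x] (4,4) — stop
  → r_3 = 0.5312
beam 4: φ=270°, α=300°
  cosα=0.5000 sinα=-0.8660 | (5,4) | tMaxX 1.0800 tMaxY 0.3464 | tΔX 2.0000 tΔY 1.1547
    t=0.3464 [y] (5,3) — stop
  → r_4 = 0.3464

ranges = [0.6235, 0.8083, 0.5312, 0.3464]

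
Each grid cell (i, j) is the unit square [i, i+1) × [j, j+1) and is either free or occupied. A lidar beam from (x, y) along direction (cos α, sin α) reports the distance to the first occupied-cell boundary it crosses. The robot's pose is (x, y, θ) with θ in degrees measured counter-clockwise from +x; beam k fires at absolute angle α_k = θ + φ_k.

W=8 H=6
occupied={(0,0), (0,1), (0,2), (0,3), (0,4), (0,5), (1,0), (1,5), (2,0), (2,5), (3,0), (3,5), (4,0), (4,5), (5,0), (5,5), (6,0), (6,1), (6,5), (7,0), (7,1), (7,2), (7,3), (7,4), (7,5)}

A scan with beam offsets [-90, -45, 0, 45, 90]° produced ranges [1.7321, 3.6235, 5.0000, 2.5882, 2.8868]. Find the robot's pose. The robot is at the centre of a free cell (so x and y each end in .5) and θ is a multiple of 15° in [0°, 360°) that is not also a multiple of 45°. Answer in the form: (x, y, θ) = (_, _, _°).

Enumerate (i+0.5, j+0.5, θ) over the 23 free cells and 16 admissible headings. For each, cast all 5 beams and compare to the given ranges.
  (4.5, 4.5, 30°): beam 1 = 3.0000 ≠ 1.7321 ✗
  (4.5, 1.5, 195°): beam 1 = 3.6235 ≠ 1.7321 ✗
  (2.5, 3.5, 285°): beam 1 = 1.5529 ≠ 1.7321 ✗
  (1.5, 1.5, 330°): beam 1 = 0.5774 ≠ 1.7321 ✗
  …
  (2.5, 2.5, 30°): r_1=1.7321, r_2=3.6235, r_3=5.0000, r_4=2.5882, r_5=2.8868 — all match ✓
Only this pose fits every beam.

(x, y, θ) = (2.5, 2.5, 30°)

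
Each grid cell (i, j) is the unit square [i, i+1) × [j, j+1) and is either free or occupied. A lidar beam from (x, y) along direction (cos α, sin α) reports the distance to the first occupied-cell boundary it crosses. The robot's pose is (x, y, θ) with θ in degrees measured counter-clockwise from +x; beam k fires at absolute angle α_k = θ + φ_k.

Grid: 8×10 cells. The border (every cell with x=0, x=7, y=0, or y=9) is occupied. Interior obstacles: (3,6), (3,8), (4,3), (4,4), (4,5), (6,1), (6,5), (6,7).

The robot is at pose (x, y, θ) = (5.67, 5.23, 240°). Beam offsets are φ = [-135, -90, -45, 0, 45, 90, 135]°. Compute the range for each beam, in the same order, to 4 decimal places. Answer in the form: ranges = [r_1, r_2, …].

ranges = [3.9030, 0.7736, 0.6936, 1.3400, 3.3439, 0.3811, 0.3416]

beam 1: φ=-135°, α=105°
  d=(-0.2588,0.9659)  start (5,5)  tX=2.5887 tY=0.7972  stride 1/|dx|=3.8637 1/|dy|=1.0353
    cross y-line → (5,6), t=0.7972
    cross y-line → (5,7), t=1.8324
    cross x-line → (4,7), t=2.5887
    cross y-line → (4,8), t=2.8677
    cross y-line → (4,9), t=3.9030 (wall)
  → r_1 = 3.9030
beam 2: φ=-90°, α=150°
  d=(-0.8660,0.5000)  start (5,5)  tX=0.7736 tY=1.5400  stride 1/|dx|=1.1547 1/|dy|=2.0000
    cross x-line → (4,5), t=0.7736 (wall)
  → r_2 = 0.7736
beam 3: φ=-45°, α=195°
  d=(-0.9659,-0.2588)  start (5,5)  tX=0.6936 tY=0.8887  stride 1/|dx|=1.0353 1/|dy|=3.8637
    cross x-line → (4,5), t=0.6936 (wall)
  → r_3 = 0.6936
beam 4: φ=0°, α=240°
  d=(-0.5000,-0.8660)  start (5,5)  tX=1.3400 tY=0.2656  stride 1/|dx|=2.0000 1/|dy|=1.1547
    cross y-line → (5,4), t=0.2656
    cross x-line → (4,4), t=1.3400 (wall)
  → r_4 = 1.3400
beam 5: φ=45°, α=285°
  d=(0.2588,-0.9659)  start (5,5)  tX=1.2750 tY=0.2381  stride 1/|dx|=3.8637 1/|dy|=1.0353
    cross y-line → (5,4), t=0.2381
    cross y-line → (5,3), t=1.2734
    cross x-line → (6,3), t=1.2750
    cross y-line → (6,2), t=2.3087
    cross y-line → (6,1), t=3.3439 (wall)
  → r_5 = 3.3439
beam 6: φ=90°, α=330°
  d=(0.8660,-0.5000)  start (5,5)  tX=0.3811 tY=0.4600  stride 1/|dx|=1.1547 1/|dy|=2.0000
    cross x-line → (6,5), t=0.3811 (wall)
  → r_6 = 0.3811
beam 7: φ=135°, α=15°
  d=(0.9659,0.2588)  start (5,5)  tX=0.3416 tY=2.9751  stride 1/|dx|=1.0353 1/|dy|=3.8637
    cross x-line → (6,5), t=0.3416 (wall)
  → r_7 = 0.3416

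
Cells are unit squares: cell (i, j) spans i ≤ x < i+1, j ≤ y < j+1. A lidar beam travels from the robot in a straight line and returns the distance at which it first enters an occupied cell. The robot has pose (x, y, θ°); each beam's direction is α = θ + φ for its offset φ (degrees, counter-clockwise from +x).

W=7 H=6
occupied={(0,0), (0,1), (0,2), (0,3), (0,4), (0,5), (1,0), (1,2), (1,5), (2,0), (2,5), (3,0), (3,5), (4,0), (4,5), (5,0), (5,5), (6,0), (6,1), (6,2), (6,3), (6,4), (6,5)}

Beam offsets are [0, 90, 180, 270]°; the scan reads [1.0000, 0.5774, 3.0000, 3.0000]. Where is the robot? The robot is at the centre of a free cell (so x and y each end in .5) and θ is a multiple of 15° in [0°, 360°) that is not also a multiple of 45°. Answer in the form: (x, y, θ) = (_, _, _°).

Candidates: 19 free-cell centres × 16 headings = 304 poses. Raycast each; keep the one whose scan matches to 4 dp.
  (3.5, 2.5, 150°): beam 1 = 2.8868 ≠ 1.0000 ✗
  (5.5, 2.5, 75°): beam 1 = 1.9319 ≠ 1.0000 ✗
  (1.5, 4.5, 240°): beam 2 = 5.1962 ≠ 0.5774 ✗
  …
  (4.5, 4.5, 30°): r_1=1.0000, r_2=0.5774, r_3=3.0000, r_4=3.0000 — all match ✓
Unique over the lattice → pose = (4.5, 4.5, 30°).

(x, y, θ) = (4.5, 4.5, 30°)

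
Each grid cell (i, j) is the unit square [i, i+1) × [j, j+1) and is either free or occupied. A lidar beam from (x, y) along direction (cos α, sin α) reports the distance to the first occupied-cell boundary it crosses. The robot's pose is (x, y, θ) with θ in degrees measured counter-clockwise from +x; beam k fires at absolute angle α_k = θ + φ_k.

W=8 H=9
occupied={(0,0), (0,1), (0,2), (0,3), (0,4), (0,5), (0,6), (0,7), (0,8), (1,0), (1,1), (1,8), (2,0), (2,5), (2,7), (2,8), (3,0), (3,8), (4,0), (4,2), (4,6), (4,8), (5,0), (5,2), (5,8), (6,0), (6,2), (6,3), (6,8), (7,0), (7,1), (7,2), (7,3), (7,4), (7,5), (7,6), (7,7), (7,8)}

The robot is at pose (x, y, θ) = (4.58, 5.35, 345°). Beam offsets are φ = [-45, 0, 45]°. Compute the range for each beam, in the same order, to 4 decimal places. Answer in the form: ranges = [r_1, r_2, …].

beam 1: φ=-45°, α=300°
  cosα=0.5000 sinα=-0.8660 | (4,5) | tMaxX 0.8400 tMaxY 0.4041 | tΔX 2.0000 tΔY 1.1547
    t=0.4041 [y] (4,4)
    t=0.8400 [x] (5,4)
    t=1.5588 [y] (5,3)
    t=2.7135 [y] (5,2) — stop
  → r_1 = 2.7135
beam 2: φ=0°, α=345°
  cosα=0.9659 sinα=-0.2588 | (4,5) | tMaxX 0.4348 tMaxY 1.3523 | tΔX 1.0353 tΔY 3.8637
    t=0.4348 [x] (5,5)
    t=1.3523 [y] (5,4)
    t=1.4701 [x] (6,4)
    t=2.5054 [x] (7,4) — stop
  → r_2 = 2.5054
beam 3: φ=45°, α=30°
  cosα=0.8660 sinα=0.5000 | (4,5) | tMaxX 0.4850 tMaxY 1.3000 | tΔX 1.1547 tΔY 2.0000
    t=0.4850 [x] (5,5)
    t=1.3000 [y] (5,6)
    t=1.6397 [x] (6,6)
    t=2.7944 [x] (7,6) — stop
  → r_3 = 2.7944

ranges = [2.7135, 2.5054, 2.7944]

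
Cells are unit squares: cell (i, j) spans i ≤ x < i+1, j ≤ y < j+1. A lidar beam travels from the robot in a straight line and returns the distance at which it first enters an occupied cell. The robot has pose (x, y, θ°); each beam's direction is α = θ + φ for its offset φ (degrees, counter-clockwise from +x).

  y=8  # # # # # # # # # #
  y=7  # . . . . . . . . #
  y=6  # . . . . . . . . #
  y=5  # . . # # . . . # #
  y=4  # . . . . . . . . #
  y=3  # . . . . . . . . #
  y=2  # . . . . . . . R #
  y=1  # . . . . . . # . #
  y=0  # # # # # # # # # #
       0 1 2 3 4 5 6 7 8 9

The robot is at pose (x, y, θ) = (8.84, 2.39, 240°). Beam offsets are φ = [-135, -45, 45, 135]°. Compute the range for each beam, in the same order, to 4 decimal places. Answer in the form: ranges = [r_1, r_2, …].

ranges = [2.7021, 1.5068, 0.6182, 0.1656]

beam 1: φ=-135°, α=105°
  dir = (cos 105°, sin 105°) = (-0.2588, 0.9659); from cell (8,2)
  next x-line at t=3.2455, next y-line at t=0.6315; Δt_x=3.8637, Δt_y=1.0353
    y: enter (8,3) at t=0.6315
    y: enter (8,4) at t=1.6668
    y: enter (8,5) at t=2.7021 ← occupied
  → r_1 = 2.7021
beam 2: φ=-45°, α=195°
  dir = (cos 195°, sin 195°) = (-0.9659, -0.2588); from cell (8,2)
  next x-line at t=0.8696, next y-line at t=1.5068; Δt_x=1.0353, Δt_y=3.8637
    x: enter (7,2) at t=0.8696
    y: enter (7,1) at t=1.5068 ← occupied
  → r_2 = 1.5068
beam 3: φ=45°, α=285°
  dir = (cos 285°, sin 285°) = (0.2588, -0.9659); from cell (8,2)
  next x-line at t=0.6182, next y-line at t=0.4038; Δt_x=3.8637, Δt_y=1.0353
    y: enter (8,1) at t=0.4038
    x: enter (9,1) at t=0.6182 ← occupied
  → r_3 = 0.6182
beam 4: φ=135°, α=15°
  dir = (cos 15°, sin 15°) = (0.9659, 0.2588); from cell (8,2)
  next x-line at t=0.1656, next y-line at t=2.3569; Δt_x=1.0353, Δt_y=3.8637
    x: enter (9,2) at t=0.1656 ← occupied
  → r_4 = 0.1656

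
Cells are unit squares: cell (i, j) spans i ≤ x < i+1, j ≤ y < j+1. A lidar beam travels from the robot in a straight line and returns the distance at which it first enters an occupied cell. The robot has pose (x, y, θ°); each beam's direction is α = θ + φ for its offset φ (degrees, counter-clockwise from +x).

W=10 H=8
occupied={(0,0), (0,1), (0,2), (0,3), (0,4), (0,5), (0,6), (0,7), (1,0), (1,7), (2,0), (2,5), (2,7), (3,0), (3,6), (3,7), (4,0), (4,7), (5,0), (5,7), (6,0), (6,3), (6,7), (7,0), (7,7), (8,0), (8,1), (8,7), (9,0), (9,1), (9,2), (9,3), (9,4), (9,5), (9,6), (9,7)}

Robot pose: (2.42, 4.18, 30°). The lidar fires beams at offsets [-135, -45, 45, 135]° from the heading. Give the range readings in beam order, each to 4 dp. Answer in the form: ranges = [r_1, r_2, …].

beam 1: φ=-135°, α=255°
  d=(-0.2588,-0.9659)  start (2,4)  tX=1.6228 tY=0.1863  stride 1/|dx|=3.8637 1/|dy|=1.0353
    cross y-line → (2,3), t=0.1863
    cross y-line → (2,2), t=1.2216
    cross x-line → (1,2), t=1.6228
    cross y-line → (1,1), t=2.2569
    cross y-line → (1,0), t=3.2922 (wall)
  → r_1 = 3.2922
beam 2: φ=-45°, α=345°
  d=(0.9659,-0.2588)  start (2,4)  tX=0.6005 tY=0.6955  stride 1/|dx|=1.0353 1/|dy|=3.8637
    cross x-line → (3,4), t=0.6005
    cross y-line → (3,3), t=0.6955
    cross x-line → (4,3), t=1.6357
    cross x-line → (5,3), t=2.6710
    cross x-line → (6,3), t=3.7063 (wall)
  → r_2 = 3.7063
beam 3: φ=45°, α=75°
  d=(0.2588,0.9659)  start (2,4)  tX=2.2409 tY=0.8489  stride 1/|dx|=3.8637 1/|dy|=1.0353
    cross y-line → (2,5), t=0.8489 (wall)
  → r_3 = 0.8489
beam 4: φ=135°, α=165°
  d=(-0.9659,0.2588)  start (2,4)  tX=0.4348 tY=3.1682  stride 1/|dx|=1.0353 1/|dy|=3.8637
    cross x-line → (1,4), t=0.4348
    cross x-line → (0,4), t=1.4701 (wall)
  → r_4 = 1.4701

ranges = [3.2922, 3.7063, 0.8489, 1.4701]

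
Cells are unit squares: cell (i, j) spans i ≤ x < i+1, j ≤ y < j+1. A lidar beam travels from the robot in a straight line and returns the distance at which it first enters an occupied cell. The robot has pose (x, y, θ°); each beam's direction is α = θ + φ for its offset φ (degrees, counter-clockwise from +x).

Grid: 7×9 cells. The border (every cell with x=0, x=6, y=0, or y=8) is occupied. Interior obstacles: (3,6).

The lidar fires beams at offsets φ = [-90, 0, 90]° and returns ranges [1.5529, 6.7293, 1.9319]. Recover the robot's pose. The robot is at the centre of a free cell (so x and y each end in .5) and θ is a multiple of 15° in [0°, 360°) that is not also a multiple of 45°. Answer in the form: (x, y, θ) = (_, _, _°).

The pose lattice has 34·16 = 544 candidates. Test each by forward raycasting.
  (3.5, 3.5, 255°): beam 1 = 2.5882 ≠ 1.5529 ✗
  (3.5, 7.5, 240°): beam 1 = 1.0000 ≠ 1.5529 ✗
  (3.5, 5.5, 15°): beam 1 = 4.6587 ≠ 1.5529 ✗
  (1.5, 6.5, 255°): beam 1 = 0.5176 ≠ 1.5529 ✗
  (2.5, 4.5, 285°): beam 2 = 3.6235 ≠ 6.7293 ✗
  …
  (2.5, 7.5, 285°): r_1=1.5529, r_2=6.7293, r_3=1.9319 — all match ✓
Only this pose fits every beam.

(x, y, θ) = (2.5, 7.5, 285°)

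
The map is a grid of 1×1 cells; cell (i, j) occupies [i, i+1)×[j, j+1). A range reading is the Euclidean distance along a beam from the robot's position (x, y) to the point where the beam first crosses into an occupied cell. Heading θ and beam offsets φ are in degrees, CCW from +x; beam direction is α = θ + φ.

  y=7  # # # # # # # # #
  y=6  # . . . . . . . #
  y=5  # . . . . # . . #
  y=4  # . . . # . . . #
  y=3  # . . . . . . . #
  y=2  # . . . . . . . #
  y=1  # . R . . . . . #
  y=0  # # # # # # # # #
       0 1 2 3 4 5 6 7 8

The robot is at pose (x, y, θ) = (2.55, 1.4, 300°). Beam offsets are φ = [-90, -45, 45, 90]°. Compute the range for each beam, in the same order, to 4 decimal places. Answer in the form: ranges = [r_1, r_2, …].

ranges = [0.8000, 0.4141, 1.5455, 6.2931]

beam 1: φ=-90°, α=210°
  d=(-0.8660,-0.5000)  start (2,1)  tX=0.6351 tY=0.8000  stride 1/|dx|=1.1547 1/|dy|=2.0000
    cross x-line → (1,1), t=0.6351
    cross y-line → (1,0), t=0.8000 (wall)
  → r_1 = 0.8000
beam 2: φ=-45°, α=255°
  d=(-0.2588,-0.9659)  start (2,1)  tX=2.1250 tY=0.4141  stride 1/|dx|=3.8637 1/|dy|=1.0353
    cross y-line → (2,0), t=0.4141 (wall)
  → r_2 = 0.4141
beam 3: φ=45°, α=345°
  d=(0.9659,-0.2588)  start (2,1)  tX=0.4659 tY=1.5455  stride 1/|dx|=1.0353 1/|dy|=3.8637
    cross x-line → (3,1), t=0.4659
    cross x-line → (4,1), t=1.5012
    cross y-line → (4,0), t=1.5455 (wall)
  → r_3 = 1.5455
beam 4: φ=90°, α=30°
  d=(0.8660,0.5000)  start (2,1)  tX=0.5196 tY=1.2000  stride 1/|dx|=1.1547 1/|dy|=2.0000
    cross x-line → (3,1), t=0.5196
    cross y-line → (3,2), t=1.2000
    cross x-line → (4,2), t=1.6743
    cross x-line → (5,2), t=2.8290
    cross y-line → (5,3), t=3.2000
    cross x-line → (6,3), t=3.9837
    cross x-line → (7,3), t=5.1384
    cross y-line → (7,4), t=5.2000
    cross x-line → (8,4), t=6.2931 (wall)
  → r_4 = 6.2931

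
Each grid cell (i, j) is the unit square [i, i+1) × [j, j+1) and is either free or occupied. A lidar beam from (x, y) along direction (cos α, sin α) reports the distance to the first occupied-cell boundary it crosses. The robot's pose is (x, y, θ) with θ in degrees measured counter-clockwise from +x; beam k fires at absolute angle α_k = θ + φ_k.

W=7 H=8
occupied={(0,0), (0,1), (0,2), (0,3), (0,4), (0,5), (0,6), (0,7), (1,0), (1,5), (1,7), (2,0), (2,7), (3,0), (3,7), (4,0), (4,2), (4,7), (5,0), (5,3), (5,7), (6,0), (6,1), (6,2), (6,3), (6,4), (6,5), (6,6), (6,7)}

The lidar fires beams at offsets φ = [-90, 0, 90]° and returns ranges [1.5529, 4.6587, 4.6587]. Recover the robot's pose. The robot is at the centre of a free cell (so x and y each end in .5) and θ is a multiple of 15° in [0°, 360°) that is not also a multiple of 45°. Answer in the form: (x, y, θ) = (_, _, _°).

Enumerate (i+0.5, j+0.5, θ) over the 27 free cells and 16 admissible headings. For each, cast all 3 beams and compare to the given ranges.
  (1.5, 2.5, 30°): beam 1 = 1.7321 ≠ 1.5529 ✗
  (4.5, 4.5, 60°): beam 1 = 1.0000 ≠ 1.5529 ✗
  (4.5, 3.5, 75°): beam 1 = 0.5176 ≠ 1.5529 ✗
  (2.5, 5.5, 285°): beam 1 = 0.5176 ≠ 1.5529 ✗
  …
  (1.5, 2.5, 345°): r_1=1.5529, r_2=4.6587, r_3=4.6587 — all match ✓
Unique over the lattice → pose = (1.5, 2.5, 345°).

(x, y, θ) = (1.5, 2.5, 345°)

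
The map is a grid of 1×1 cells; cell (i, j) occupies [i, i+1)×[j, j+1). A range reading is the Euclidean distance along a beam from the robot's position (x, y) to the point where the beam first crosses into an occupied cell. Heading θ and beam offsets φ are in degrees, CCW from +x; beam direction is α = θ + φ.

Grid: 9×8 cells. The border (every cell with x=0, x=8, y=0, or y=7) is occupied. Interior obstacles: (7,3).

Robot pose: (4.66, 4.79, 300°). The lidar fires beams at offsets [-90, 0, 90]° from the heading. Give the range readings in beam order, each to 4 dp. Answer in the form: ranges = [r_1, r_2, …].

ranges = [4.2262, 4.3763, 3.8567]

beam 1: φ=-90°, α=210°
  direction (-0.8660, -0.5000); cell (4,4); t to first gridline: x 0.7621, y 1.5800 (then +1.1547 / +2.0000)
    (3,4) via x @ 0.7621
    (3,3) via y @ 1.5800
    (2,3) via x @ 1.9168
    (1,3) via x @ 3.0715
    (1,2) via y @ 3.5800
    (0,2) via x @ 4.2262  # hit
  → r_1 = 4.2262
beam 2: φ=0°, α=300°
  direction (0.5000, -0.8660); cell (4,4); t to first gridline: x 0.6800, y 0.9122 (then +2.0000 / +1.1547)
    (5,4) via x @ 0.6800
    (5,3) via y @ 0.9122
    (5,2) via y @ 2.0669
    (6,2) via x @ 2.6800
    (6,1) via y @ 3.2216
    (6,0) via y @ 4.3763  # hit
  → r_2 = 4.3763
beam 3: φ=90°, α=30°
  direction (0.8660, 0.5000); cell (4,4); t to first gridline: x 0.3926, y 0.4200 (then +1.1547 / +2.0000)
    (5,4) via x @ 0.3926
    (5,5) via y @ 0.4200
    (6,5) via x @ 1.5473
    (6,6) via y @ 2.4200
    (7,6) via x @ 2.7020
    (8,6) via x @ 3.8567  # hit
  → r_3 = 3.8567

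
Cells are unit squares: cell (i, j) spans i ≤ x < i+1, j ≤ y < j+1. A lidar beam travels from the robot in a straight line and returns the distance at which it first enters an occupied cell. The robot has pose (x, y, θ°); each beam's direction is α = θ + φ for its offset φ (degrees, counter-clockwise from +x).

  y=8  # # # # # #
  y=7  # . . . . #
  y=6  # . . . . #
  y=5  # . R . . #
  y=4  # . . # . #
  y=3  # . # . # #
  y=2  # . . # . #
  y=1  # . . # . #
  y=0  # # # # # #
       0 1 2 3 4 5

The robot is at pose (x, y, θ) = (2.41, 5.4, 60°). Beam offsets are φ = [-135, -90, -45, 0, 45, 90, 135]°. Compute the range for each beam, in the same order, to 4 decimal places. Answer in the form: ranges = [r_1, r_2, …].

beam 1: φ=-135°, α=285°
  d=(0.2588,-0.9659)  start (2,5)  tX=2.2796 tY=0.4141  stride 1/|dx|=3.8637 1/|dy|=1.0353
    cross y-line → (2,4), t=0.4141
    cross y-line → (2,3), t=1.4494 (wall)
  → r_1 = 1.4494
beam 2: φ=-90°, α=330°
  d=(0.8660,-0.5000)  start (2,5)  tX=0.6813 tY=0.8000  stride 1/|dx|=1.1547 1/|dy|=2.0000
    cross x-line → (3,5), t=0.6813
    cross y-line → (3,4), t=0.8000 (wall)
  → r_2 = 0.8000
beam 3: φ=-45°, α=15°
  d=(0.9659,0.2588)  start (2,5)  tX=0.6108 tY=2.3182  stride 1/|dx|=1.0353 1/|dy|=3.8637
    cross x-line → (3,5), t=0.6108
    cross x-line → (4,5), t=1.6461
    cross y-line → (4,6), t=2.3182
    cross x-line → (5,6), t=2.6814 (wall)
  → r_3 = 2.6814
beam 4: φ=0°, α=60°
  d=(0.5000,0.8660)  start (2,5)  tX=1.1800 tY=0.6928  stride 1/|dx|=2.0000 1/|dy|=1.1547
    cross y-line → (2,6), t=0.6928
    cross x-line → (3,6), t=1.1800
    cross y-line → (3,7), t=1.8475
    cross y-line → (3,8), t=3.0022 (wall)
  → r_4 = 3.0022
beam 5: φ=45°, α=105°
  d=(-0.2588,0.9659)  start (2,5)  tX=1.5841 tY=0.6212  stride 1/|dx|=3.8637 1/|dy|=1.0353
    cross y-line → (2,6), t=0.6212
    cross x-line → (1,6), t=1.5841
    cross y-line → (1,7), t=1.6564
    cross y-line → (1,8), t=2.6917 (wall)
  → r_5 = 2.6917
beam 6: φ=90°, α=150°
  d=(-0.8660,0.5000)  start (2,5)  tX=0.4734 tY=1.2000  stride 1/|dx|=1.1547 1/|dy|=2.0000
    cross x-line → (1,5), t=0.4734
    cross y-line → (1,6), t=1.2000
    cross x-line → (0,6), t=1.6281 (wall)
  → r_6 = 1.6281
beam 7: φ=135°, α=195°
  d=(-0.9659,-0.2588)  start (2,5)  tX=0.4245 tY=1.5455  stride 1/|dx|=1.0353 1/|dy|=3.8637
    cross x-line → (1,5), t=0.4245
    cross x-line → (0,5), t=1.4597 (wall)
  → r_7 = 1.4597

ranges = [1.4494, 0.8000, 2.6814, 3.0022, 2.6917, 1.6281, 1.4597]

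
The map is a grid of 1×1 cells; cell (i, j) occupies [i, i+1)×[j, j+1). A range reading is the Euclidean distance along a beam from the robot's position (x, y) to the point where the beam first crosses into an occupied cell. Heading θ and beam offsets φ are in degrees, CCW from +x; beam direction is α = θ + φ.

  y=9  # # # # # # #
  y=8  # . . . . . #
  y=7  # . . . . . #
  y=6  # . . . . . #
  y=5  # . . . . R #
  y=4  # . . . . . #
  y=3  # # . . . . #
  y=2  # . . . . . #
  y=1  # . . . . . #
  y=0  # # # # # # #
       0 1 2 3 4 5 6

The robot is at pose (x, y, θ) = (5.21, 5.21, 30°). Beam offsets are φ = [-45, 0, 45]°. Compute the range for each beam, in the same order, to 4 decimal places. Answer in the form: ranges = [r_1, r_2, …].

ranges = [0.8179, 0.9122, 3.0523]

beam 1: φ=-45°, α=345°
  cosα=0.9659 sinα=-0.2588 | (5,5) | tMaxX 0.8179 tMaxY 0.8114 | tΔX 1.0353 tΔY 3.8637
    t=0.8114 [y] (5,4)
    t=0.8179 [x] (6,4) — stop
  → r_1 = 0.8179
beam 2: φ=0°, α=30°
  cosα=0.8660 sinα=0.5000 | (5,5) | tMaxX 0.9122 tMaxY 1.5800 | tΔX 1.1547 tΔY 2.0000
    t=0.9122 [x] (6,5) — stop
  → r_2 = 0.9122
beam 3: φ=45°, α=75°
  cosα=0.2588 sinα=0.9659 | (5,5) | tMaxX 3.0523 tMaxY 0.8179 | tΔX 3.8637 tΔY 1.0353
    t=0.8179 [y] (5,6)
    t=1.8531 [y] (5,7)
    t=2.8884 [y] (5,8)
    t=3.0523 [x] (6,8) — stop
  → r_3 = 3.0523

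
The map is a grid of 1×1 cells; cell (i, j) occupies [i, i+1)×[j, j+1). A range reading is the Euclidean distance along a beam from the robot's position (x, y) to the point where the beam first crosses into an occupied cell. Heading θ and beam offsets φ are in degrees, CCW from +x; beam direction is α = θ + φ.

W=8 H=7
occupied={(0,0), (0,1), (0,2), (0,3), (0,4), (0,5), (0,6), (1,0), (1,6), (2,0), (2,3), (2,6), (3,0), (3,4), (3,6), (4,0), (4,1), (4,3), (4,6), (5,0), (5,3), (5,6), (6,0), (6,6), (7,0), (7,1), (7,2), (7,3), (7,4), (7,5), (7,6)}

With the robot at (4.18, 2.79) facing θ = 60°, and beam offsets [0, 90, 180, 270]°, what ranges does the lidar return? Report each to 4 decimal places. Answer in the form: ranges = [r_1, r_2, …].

beam 1: φ=0°, α=60°
  d=(0.5000,0.8660)  start (4,2)  tX=1.6400 tY=0.2425  stride 1/|dx|=2.0000 1/|dy|=1.1547
    cross y-line → (4,3), t=0.2425 (wall)
  → r_1 = 0.2425
beam 2: φ=90°, α=150°
  d=(-0.8660,0.5000)  start (4,2)  tX=0.2078 tY=0.4200  stride 1/|dx|=1.1547 1/|dy|=2.0000
    cross x-line → (3,2), t=0.2078
    cross y-line → (3,3), t=0.4200
    cross x-line → (2,3), t=1.3625 (wall)
  → r_2 = 1.3625
beam 3: φ=180°, α=240°
  d=(-0.5000,-0.8660)  start (4,2)  tX=0.3600 tY=0.9122  stride 1/|dx|=2.0000 1/|dy|=1.1547
    cross x-line → (3,2), t=0.3600
    cross y-line → (3,1), t=0.9122
    cross y-line → (3,0), t=2.0669 (wall)
  → r_3 = 2.0669
beam 4: φ=270°, α=330°
  d=(0.8660,-0.5000)  start (4,2)  tX=0.9469 tY=1.5800  stride 1/|dx|=1.1547 1/|dy|=2.0000
    cross x-line → (5,2), t=0.9469
    cross y-line → (5,1), t=1.5800
    cross x-line → (6,1), t=2.1016
    cross x-line → (7,1), t=3.2563 (wall)
  → r_4 = 3.2563

ranges = [0.2425, 1.3625, 2.0669, 3.2563]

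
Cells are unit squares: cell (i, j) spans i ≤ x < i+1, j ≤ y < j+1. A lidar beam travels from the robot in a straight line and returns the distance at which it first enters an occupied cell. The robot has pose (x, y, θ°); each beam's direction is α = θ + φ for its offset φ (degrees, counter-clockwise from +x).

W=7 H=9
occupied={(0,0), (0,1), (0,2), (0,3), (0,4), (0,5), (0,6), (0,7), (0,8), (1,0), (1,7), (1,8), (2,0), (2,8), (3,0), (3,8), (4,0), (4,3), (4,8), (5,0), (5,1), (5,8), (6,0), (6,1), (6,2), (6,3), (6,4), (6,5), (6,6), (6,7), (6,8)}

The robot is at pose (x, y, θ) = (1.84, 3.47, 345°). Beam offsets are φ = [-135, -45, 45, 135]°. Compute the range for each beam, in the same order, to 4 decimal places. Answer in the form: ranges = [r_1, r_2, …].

beam 1: φ=-135°, α=210°
  dir = (cos 210°, sin 210°) = (-0.8660, -0.5000); from cell (1,3)
  next x-line at t=0.9699, next y-line at t=0.9400; Δt_x=1.1547, Δt_y=2.0000
    y: enter (1,2) at t=0.9400
    x: enter (0,2) at t=0.9699 ← occupied
  → r_1 = 0.9699
beam 2: φ=-45°, α=300°
  dir = (cos 300°, sin 300°) = (0.5000, -0.8660); from cell (1,3)
  next x-line at t=0.3200, next y-line at t=0.5427; Δt_x=2.0000, Δt_y=1.1547
    x: enter (2,3) at t=0.3200
    y: enter (2,2) at t=0.5427
    y: enter (2,1) at t=1.6974
    x: enter (3,1) at t=2.3200
    y: enter (3,0) at t=2.8521 ← occupied
  → r_2 = 2.8521
beam 3: φ=45°, α=30°
  dir = (cos 30°, sin 30°) = (0.8660, 0.5000); from cell (1,3)
  next x-line at t=0.1848, next y-line at t=1.0600; Δt_x=1.1547, Δt_y=2.0000
    x: enter (2,3) at t=0.1848
    y: enter (2,4) at t=1.0600
    x: enter (3,4) at t=1.3395
    x: enter (4,4) at t=2.4942
    y: enter (4,5) at t=3.0600
    x: enter (5,5) at t=3.6489
    x: enter (6,5) at t=4.8036 ← occupied
  → r_3 = 4.8036
beam 4: φ=135°, α=120°
  dir = (cos 120°, sin 120°) = (-0.5000, 0.8660); from cell (1,3)
  next x-line at t=1.6800, next y-line at t=0.6120; Δt_x=2.0000, Δt_y=1.1547
    y: enter (1,4) at t=0.6120
    x: enter (0,4) at t=1.6800 ← occupied
  → r_4 = 1.6800

ranges = [0.9699, 2.8521, 4.8036, 1.6800]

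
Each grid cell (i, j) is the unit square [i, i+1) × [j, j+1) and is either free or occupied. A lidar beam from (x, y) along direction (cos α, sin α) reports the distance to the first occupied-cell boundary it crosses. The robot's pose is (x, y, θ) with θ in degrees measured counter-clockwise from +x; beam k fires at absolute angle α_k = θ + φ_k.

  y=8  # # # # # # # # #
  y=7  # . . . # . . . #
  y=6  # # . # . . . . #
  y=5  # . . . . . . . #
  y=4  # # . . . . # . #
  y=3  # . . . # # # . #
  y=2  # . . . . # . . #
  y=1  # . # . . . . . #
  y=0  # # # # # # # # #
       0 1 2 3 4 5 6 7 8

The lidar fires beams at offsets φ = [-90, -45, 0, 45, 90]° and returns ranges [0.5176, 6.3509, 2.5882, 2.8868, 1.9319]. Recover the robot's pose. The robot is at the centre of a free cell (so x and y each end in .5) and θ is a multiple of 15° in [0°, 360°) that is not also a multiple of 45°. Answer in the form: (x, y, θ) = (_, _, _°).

Candidates: 39 free-cell centres × 16 headings = 624 poses. Raycast each; keep the one whose scan matches to 4 dp.
  (3.5, 5.5, 330°): beam 1 = 5.0000 ≠ 0.5176 ✗
  (4.5, 2.5, 240°): beam 1 = 3.0000 ≠ 0.5176 ✗
  (4.5, 2.5, 330°): beam 1 = 1.7321 ≠ 0.5176 ✗
  (2.5, 4.5, 30°): beam 1 = 4.0415 ≠ 0.5176 ✗
  …
  (5.5, 7.5, 285°): r_1=0.5176, r_2=6.3509, r_3=2.5882, r_4=2.8868, r_5=1.9319 — all match ✓
Unique over the lattice → pose = (5.5, 7.5, 285°).

(x, y, θ) = (5.5, 7.5, 285°)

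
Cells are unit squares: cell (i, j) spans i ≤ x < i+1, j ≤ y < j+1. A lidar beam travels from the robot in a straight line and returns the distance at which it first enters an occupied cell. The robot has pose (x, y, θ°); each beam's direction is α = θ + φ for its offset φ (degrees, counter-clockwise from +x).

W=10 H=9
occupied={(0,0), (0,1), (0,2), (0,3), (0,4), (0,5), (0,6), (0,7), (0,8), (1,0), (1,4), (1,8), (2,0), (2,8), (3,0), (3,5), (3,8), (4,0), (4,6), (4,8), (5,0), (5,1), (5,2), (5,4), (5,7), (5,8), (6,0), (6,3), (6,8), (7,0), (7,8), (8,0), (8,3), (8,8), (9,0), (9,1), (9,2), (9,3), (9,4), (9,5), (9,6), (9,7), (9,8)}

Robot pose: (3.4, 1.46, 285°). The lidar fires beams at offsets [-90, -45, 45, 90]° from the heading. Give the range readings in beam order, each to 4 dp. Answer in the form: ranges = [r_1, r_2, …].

beam 1: φ=-90°, α=195°
  dir = (cos 195°, sin 195°) = (-0.9659, -0.2588); from cell (3,1)
  next x-line at t=0.4141, next y-line at t=1.7773; Δt_x=1.0353, Δt_y=3.8637
    x: enter (2,1) at t=0.4141
    x: enter (1,1) at t=1.4494
    y: enter (1,0) at t=1.7773 ← occupied
  → r_1 = 1.7773
beam 2: φ=-45°, α=240°
  dir = (cos 240°, sin 240°) = (-0.5000, -0.8660); from cell (3,1)
  next x-line at t=0.8000, next y-line at t=0.5312; Δt_x=2.0000, Δt_y=1.1547
    y: enter (3,0) at t=0.5312 ← occupied
  → r_2 = 0.5312
beam 3: φ=45°, α=330°
  dir = (cos 330°, sin 330°) = (0.8660, -0.5000); from cell (3,1)
  next x-line at t=0.6928, next y-line at t=0.9200; Δt_x=1.1547, Δt_y=2.0000
    x: enter (4,1) at t=0.6928
    y: enter (4,0) at t=0.9200 ← occupied
  → r_3 = 0.9200
beam 4: φ=90°, α=15°
  dir = (cos 15°, sin 15°) = (0.9659, 0.2588); from cell (3,1)
  next x-line at t=0.6212, next y-line at t=2.0864; Δt_x=1.0353, Δt_y=3.8637
    x: enter (4,1) at t=0.6212
    x: enter (5,1) at t=1.6564 ← occupied
  → r_4 = 1.6564

ranges = [1.7773, 0.5312, 0.9200, 1.6564]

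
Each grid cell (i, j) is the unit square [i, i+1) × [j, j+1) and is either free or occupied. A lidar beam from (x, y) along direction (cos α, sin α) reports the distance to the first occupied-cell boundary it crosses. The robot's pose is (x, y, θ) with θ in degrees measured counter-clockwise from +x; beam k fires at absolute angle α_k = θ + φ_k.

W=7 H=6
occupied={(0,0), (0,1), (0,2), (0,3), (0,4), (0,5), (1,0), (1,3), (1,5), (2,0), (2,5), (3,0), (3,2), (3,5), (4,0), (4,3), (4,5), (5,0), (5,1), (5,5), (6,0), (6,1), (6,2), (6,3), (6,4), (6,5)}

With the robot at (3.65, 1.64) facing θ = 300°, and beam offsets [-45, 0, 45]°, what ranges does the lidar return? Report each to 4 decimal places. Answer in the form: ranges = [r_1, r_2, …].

beam 1: φ=-45°, α=255°
  cosα=-0.2588 sinα=-0.9659 | (3,1) | tMaxX 2.5114 tMaxY 0.6626 | tΔX 3.8637 tΔY 1.0353
    t=0.6626 [y] (3,0) — stop
  → r_1 = 0.6626
beam 2: φ=0°, α=300°
  cosα=0.5000 sinα=-0.8660 | (3,1) | tMaxX 0.7000 tMaxY 0.7390 | tΔX 2.0000 tΔY 1.1547
    t=0.7000 [x] (4,1)
    t=0.7390 [y] (4,0) — stop
  → r_2 = 0.7390
beam 3: φ=45°, α=345°
  cosα=0.9659 sinα=-0.2588 | (3,1) | tMaxX 0.3623 tMaxY 2.4728 | tΔX 1.0353 tΔY 3.8637
    t=0.3623 [x] (4,1)
    t=1.3976 [x] (5,1) — stop
  → r_3 = 1.3976

ranges = [0.6626, 0.7390, 1.3976]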